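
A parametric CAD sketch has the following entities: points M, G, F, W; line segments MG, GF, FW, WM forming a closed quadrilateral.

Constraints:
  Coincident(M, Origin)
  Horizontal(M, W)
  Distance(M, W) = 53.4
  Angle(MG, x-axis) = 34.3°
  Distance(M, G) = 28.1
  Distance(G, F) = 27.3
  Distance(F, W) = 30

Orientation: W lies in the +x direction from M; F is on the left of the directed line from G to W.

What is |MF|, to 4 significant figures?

55.35

Checks: |GF| = 27.30 ✓; |FW| = 30.00 ✓.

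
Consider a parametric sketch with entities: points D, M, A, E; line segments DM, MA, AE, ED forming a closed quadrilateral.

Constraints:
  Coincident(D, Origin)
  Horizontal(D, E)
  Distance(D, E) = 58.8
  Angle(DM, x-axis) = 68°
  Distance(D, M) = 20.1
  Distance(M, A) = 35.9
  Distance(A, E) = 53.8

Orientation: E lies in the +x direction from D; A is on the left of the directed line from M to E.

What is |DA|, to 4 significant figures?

55.33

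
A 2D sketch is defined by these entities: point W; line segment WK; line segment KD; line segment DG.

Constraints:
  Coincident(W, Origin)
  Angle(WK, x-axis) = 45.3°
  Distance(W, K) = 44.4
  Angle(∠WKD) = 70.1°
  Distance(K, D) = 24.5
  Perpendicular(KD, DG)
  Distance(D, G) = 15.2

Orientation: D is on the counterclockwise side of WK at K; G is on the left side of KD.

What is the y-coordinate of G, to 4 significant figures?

28.04

∠WKD = 70.1°, so KD runs at 45.3° + (180° − 70.1°) = 155.2° from the x-axis; with |KD| = 24.5, D = K + 24.5·(cos 155.2°, sin 155.2°) = (8.990, 41.84). KD ⟂ DG; with |DG| = 15.2 on the left of KD, G = D + 15.2·(-0.4195, -0.9078) = (2.615, 28.04). So G.y = 28.04.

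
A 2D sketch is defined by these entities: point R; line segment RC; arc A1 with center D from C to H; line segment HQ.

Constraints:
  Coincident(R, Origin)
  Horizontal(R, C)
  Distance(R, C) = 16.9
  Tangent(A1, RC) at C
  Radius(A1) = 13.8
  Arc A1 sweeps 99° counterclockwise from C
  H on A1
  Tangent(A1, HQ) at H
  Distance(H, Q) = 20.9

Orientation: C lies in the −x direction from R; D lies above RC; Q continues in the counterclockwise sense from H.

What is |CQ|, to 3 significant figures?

38.0

R is at the origin; RC is horizontal with |RC| = 16.9 and C on the −x side, so C = (-16.9, 0.00). The tangent condition forces DC to be normal to RC, so D = C + (0, 13.8) = (-16.9, 13.8). On A1, C sits at bearing -90° from D; a 99° counterclockwise sweep puts H at bearing 9°, so H = D + 13.8·(cos 9°, sin 9°) = (-3.27, 16.0). Since A1 is tangent to HQ there, DH ⟂ HQ, so HQ runs along (−sin 9°, cos 9°); with |HQ| = 20.9, Q = (-6.54, 36.6). Then |CQ| = |Q − C| = 38.0.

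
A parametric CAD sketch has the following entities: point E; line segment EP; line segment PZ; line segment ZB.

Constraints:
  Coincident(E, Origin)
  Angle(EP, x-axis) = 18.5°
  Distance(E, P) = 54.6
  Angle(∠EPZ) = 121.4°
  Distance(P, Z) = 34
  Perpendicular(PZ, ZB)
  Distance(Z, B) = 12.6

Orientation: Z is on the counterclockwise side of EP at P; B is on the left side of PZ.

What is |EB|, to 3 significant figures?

71.1

E is at the origin; EP runs at 18.5° with length 54.6, so P = 54.6·(cos 18.5°, sin 18.5°) = (51.8, 17.3). ∠EPZ = 121.4°, so PZ runs at 18.5° + (180° − 121.4°) = 77.1° from the x-axis; with |PZ| = 34.0, Z = P + 34.0·(cos 77.1°, sin 77.1°) = (59.4, 50.5). PZ ⟂ ZB; with |ZB| = 12.6 on the left of PZ, B = Z + 12.6·(-0.975, 0.223) = (47.1, 53.3). Then |EB| = |B − E| = 71.1.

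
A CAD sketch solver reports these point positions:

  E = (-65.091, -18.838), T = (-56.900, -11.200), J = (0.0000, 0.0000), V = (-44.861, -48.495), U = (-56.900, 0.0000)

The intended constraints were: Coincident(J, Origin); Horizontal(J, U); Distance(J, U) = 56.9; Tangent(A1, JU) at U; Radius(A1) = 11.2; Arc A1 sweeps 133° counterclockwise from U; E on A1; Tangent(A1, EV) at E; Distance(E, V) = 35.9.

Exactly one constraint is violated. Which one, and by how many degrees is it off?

Tangent(A1, EV) at E — off by 8.70°.

J = (0.00, 0.00) ✓; J.y = 0.00, U.y = 0.00 ✓; |JU| = 56.90 ✓; ∠(TU, UJ) = 90.00° ✓; |TU| = 11.20 ✓; bearing(T→E) − bearing(T→U) = 133.0° ✓; |TE| = 11.20 ✓; ∠(TE, EV) = 98.70° ✗; |EV| = 35.90 ✓.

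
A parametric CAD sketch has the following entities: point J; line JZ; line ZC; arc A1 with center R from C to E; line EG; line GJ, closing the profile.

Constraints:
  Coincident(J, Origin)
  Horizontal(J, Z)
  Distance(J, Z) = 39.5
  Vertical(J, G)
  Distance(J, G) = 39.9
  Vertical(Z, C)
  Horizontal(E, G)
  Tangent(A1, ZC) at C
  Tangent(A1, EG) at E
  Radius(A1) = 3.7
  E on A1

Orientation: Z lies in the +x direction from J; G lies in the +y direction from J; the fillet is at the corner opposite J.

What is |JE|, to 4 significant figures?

53.61

The virtual corner opposite J is at (39.50, 39.90). Since A1 is tangent to ZC there, RC ⟂ ZC and tangency of A1 to EG means the radius RE is perpendicular to EG, with radius 3.7, so the center R sits 3.7 in from both sides at R = (35.80, 36.20). That places the tangent points at C = (39.50, 36.20) on ZC and E = (35.80, 39.90) on EG. Then |JE| = |E − J| = 53.61.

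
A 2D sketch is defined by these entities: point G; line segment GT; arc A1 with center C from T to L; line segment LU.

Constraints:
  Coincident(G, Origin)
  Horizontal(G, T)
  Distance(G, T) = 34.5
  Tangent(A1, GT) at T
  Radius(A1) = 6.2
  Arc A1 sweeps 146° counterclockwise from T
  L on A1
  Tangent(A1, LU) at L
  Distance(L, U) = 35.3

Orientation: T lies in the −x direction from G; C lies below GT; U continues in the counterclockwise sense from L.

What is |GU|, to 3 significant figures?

32.3

G is at the origin; G and T share the same y with |GT| = 34.5 and T on the −x side, so T = (-34.5, 0.00). Since A1 is tangent to GT there, CT ⟂ GT, so C = T + (0, -6.2) = (-34.5, -6.20). On A1, T sits at bearing 90° from C; a 146° counterclockwise sweep puts L at bearing 236°, so L = C + 6.2·(cos 236°, sin 236°) = (-38.0, -11.3). The tangent condition forces CL to be normal to LU, so LU runs along (−sin 236°, cos 236°); with |LU| = 35.3, U = (-8.70, -31.1). Then |GU| = |U − G| = 32.3.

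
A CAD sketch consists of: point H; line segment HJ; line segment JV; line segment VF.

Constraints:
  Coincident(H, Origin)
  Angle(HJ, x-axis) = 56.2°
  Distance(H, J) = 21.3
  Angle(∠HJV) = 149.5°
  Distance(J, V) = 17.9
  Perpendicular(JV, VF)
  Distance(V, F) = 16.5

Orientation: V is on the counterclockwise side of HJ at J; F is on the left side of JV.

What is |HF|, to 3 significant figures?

36.7

∠HJV = 149.5°, so JV runs at 56.2° + (180° − 149.5°) = 86.7° from the x-axis; with |JV| = 17.9, V = J + 17.9·(cos 86.7°, sin 86.7°) = (12.9, 35.6). The perpendicularity gives VF at right angles to JV; with |VF| = 16.5 on the left of JV, F = V + 16.5·(-0.998, 0.0576) = (-3.59, 36.5). Then |HF| = |F − H| = 36.7.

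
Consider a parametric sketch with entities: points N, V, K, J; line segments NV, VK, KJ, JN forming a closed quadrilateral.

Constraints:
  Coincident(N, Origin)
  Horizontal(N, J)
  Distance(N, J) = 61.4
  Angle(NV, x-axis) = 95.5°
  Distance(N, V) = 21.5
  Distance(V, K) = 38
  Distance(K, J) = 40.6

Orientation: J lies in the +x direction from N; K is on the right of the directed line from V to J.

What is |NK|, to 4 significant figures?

23.19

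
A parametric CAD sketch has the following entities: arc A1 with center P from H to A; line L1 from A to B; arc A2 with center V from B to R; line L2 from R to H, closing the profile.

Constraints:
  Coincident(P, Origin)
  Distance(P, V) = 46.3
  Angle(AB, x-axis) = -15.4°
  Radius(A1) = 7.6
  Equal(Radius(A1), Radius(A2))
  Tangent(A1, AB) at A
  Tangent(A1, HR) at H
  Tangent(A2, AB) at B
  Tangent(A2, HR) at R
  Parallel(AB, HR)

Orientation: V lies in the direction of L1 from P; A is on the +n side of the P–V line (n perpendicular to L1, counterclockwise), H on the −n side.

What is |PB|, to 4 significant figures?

46.92

The slot axis is L1's direction at -15.4°, so u = (cos -15.4°, sin -15.4°) = (0.9641, -0.2656) and n = (−sin -15.4°, cos -15.4°) = (0.2656, 0.9641). P is at the origin and V lies 46.3 along u from P, so V = 46.3·u = (44.64, -12.30). Tangency of A1 to both parallel lines with radius 7.6 puts A and H at P ± 7.6·n: A = (2.018, 7.327), H = (-2.018, -7.327). Equal radii place B and R the same way about V: B = V + 7.6·n = (46.66, -4.968), R = V − 7.6·n = (42.62, -19.62). Then |PB| = |B − P| = 46.92.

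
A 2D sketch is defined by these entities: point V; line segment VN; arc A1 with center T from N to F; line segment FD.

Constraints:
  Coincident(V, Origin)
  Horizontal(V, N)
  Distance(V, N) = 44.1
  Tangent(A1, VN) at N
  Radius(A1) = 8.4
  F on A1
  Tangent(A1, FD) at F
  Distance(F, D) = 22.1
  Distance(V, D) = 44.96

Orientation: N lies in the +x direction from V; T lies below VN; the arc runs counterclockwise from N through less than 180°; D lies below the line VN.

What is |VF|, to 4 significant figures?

36.54

V is at the origin; VN is horizontal with |VN| = 44.1 and N on the +x side, so N = (44.10, 0.000). A1 meets VN tangentially, so TN is at right angles to VN, so T = N + (0, -8.4) = (44.10, -8.400). Since TF ⟂ FD (tangency), |TD| = √(8.4² + 22.1²) = 23.64 regardless of where F sits on A1. So D lies on both circle(V, 44.96) and circle(T, 23.64); the below-VN intersection is D = (33.78, -29.67). F is the foot of the tangent from D: F = (35.73, -7.657).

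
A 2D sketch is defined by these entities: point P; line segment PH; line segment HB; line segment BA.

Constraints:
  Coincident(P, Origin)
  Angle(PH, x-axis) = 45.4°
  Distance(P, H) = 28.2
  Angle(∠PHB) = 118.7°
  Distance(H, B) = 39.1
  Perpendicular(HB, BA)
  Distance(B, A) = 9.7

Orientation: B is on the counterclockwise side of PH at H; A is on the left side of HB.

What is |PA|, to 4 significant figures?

54.75

P is at the origin; PH runs at 45.4° with length 28.2, so H = 28.2·(cos 45.4°, sin 45.4°) = (19.80, 20.08). ∠PHB = 118.7°, so HB runs at 45.4° + (180° − 118.7°) = 106.7° from the x-axis; with |HB| = 39.1, B = H + 39.1·(cos 106.7°, sin 106.7°) = (8.565, 57.53). HB is perpendicular to BA; with |BA| = 9.7 on the left of HB, A = B + 9.7·(-0.9578, -0.2874) = (-0.7260, 54.74). Then |PA| = |A − P| = 54.75.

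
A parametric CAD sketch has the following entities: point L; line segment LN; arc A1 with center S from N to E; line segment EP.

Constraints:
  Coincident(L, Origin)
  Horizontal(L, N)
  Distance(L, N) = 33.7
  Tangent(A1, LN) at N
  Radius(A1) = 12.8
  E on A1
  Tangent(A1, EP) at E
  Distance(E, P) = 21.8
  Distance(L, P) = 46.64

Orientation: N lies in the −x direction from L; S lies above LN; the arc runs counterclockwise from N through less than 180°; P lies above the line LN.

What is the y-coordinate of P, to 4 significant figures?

37.40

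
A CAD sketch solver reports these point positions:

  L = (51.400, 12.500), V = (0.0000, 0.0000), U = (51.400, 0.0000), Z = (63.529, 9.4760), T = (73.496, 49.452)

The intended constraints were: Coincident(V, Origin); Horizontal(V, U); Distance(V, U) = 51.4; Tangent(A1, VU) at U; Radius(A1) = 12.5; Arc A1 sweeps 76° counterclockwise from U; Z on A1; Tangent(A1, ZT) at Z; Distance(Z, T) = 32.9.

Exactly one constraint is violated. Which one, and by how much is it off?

Distance(Z, T) = 32.9 — off by 8.30.

V = (0.00, 0.00) ✓; V.y = 0.00, U.y = 0.00 ✓; |VU| = 51.40 ✓; ∠(LU, UV) = 90.00° ✓; |LU| = 12.50 ✓; bearing(L→Z) − bearing(L→U) = 76.00° ✓; |LZ| = 12.50 ✓; ∠(LZ, ZT) = 90.00° ✓; |ZT| = 41.20 ✗.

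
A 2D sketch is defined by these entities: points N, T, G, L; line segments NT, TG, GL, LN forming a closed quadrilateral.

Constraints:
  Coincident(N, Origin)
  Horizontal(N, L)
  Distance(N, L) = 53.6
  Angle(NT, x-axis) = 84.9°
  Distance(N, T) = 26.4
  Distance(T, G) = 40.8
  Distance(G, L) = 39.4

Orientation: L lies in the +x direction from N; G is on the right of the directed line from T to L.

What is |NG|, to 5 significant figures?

20.155

Checks: |TG| = 40.80 ✓; |GL| = 39.40 ✓.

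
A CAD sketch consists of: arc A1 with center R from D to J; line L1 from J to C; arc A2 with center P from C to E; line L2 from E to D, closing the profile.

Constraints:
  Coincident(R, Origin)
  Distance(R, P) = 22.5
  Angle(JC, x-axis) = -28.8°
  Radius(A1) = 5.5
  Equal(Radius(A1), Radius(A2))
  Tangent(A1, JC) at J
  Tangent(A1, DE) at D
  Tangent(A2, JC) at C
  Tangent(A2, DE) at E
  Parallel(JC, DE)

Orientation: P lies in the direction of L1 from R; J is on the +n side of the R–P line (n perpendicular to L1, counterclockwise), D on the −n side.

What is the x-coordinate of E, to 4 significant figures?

17.07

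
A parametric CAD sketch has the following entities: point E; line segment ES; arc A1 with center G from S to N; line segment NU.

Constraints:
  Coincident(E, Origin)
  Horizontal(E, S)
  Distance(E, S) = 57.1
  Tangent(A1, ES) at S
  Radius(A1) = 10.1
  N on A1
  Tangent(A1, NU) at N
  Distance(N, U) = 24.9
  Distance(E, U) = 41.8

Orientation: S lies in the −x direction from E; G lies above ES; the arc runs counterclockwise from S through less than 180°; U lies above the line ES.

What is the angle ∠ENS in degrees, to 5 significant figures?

148.50°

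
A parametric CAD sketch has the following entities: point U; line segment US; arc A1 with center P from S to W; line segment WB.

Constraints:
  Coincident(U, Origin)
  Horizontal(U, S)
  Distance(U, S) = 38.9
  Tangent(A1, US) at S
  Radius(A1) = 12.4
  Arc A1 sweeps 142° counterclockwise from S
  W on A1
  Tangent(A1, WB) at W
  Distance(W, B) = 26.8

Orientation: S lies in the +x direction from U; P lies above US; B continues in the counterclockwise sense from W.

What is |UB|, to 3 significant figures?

46.3

On A1, S sits at bearing -90° from P; a 142° counterclockwise sweep puts W at bearing 52°, so W = P + 12.4·(cos 52°, sin 52°) = (46.5, 22.2). A1 meets WB tangentially, so PW is at right angles to WB, so WB runs along (−sin 52°, cos 52°); with |WB| = 26.8, B = (25.4, 38.7). Then |UB| = |B − U| = 46.3.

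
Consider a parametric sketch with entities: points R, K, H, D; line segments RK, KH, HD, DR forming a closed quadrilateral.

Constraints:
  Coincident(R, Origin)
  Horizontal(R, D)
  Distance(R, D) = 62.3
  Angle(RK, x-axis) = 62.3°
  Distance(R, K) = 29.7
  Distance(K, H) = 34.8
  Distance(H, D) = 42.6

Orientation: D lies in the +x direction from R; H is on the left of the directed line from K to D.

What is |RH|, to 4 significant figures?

60.59

R is at the origin; RD is horizontal with |RD| = 62.3 and D in +x, so D = (62.3, 0). RK runs at 62.3° with |RK| = 29.7, so K = (13.81, 26.30). H is determined by |KH| = 34.8 and |HD| = 42.6 together: it lies at the intersection of circle(K, 34.8) and circle(D, 42.6). With |KD| = 55.16, the foot of the radical line on KD is 22.11 from K and the perpendicular offset is √(34.8² − 22.11²) = 26.87. Taking the left-of-KD solution: H = (46.05, 39.38).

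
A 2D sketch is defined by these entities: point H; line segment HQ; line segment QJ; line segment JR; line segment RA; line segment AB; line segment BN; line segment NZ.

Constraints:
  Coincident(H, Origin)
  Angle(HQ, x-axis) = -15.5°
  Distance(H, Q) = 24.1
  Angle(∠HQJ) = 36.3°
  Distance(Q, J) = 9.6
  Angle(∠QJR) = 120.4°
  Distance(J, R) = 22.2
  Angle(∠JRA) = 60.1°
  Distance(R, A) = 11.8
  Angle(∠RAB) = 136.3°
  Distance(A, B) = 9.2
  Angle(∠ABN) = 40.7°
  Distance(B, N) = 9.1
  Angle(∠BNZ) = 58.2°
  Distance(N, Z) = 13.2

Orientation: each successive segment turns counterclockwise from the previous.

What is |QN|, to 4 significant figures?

17.57

∠RAB = 136.3° gives AB at -8.600° from the x-axis; with |AB| = 9.2, B = (11.60, -12.62). ∠ABN = 40.7° gives BN at 130.7° from the x-axis; with |BN| = 9.1, N = (5.671, -5.722). Then |QN| = |N − Q| = 17.57.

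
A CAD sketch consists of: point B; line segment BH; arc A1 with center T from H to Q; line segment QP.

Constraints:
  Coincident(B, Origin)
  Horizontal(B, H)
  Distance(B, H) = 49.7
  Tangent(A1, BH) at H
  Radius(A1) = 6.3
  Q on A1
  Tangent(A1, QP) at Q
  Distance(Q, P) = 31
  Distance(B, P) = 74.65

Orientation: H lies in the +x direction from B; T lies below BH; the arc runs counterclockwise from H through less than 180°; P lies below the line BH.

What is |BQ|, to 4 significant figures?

46.49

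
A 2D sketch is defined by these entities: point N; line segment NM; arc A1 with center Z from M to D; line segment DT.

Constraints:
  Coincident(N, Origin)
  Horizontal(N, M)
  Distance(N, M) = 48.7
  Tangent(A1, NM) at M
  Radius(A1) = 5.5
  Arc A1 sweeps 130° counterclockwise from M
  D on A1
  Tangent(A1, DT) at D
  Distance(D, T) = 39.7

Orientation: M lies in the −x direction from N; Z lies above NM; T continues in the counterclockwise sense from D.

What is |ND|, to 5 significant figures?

45.395

N is at the origin; N and M share the same y with |NM| = 48.7 and M on the −x side, so M = (-48.700, 0.0000). The tangent condition forces ZM to be normal to NM, so Z = M + (0, 5.5) = (-48.700, 5.5000). On A1, M sits at bearing -90° from Z; a 130° counterclockwise sweep puts D at bearing 40°, so D = Z + 5.5·(cos 40°, sin 40°) = (-44.487, 9.0353). Then |ND| = |D − N| = 45.395.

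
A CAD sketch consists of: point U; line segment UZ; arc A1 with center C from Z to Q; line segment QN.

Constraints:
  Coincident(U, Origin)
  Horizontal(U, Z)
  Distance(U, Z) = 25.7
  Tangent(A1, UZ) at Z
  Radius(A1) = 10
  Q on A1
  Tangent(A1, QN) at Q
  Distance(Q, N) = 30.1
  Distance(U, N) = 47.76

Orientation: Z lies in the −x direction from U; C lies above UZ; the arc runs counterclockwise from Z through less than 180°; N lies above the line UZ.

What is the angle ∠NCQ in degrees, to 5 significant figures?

71.622°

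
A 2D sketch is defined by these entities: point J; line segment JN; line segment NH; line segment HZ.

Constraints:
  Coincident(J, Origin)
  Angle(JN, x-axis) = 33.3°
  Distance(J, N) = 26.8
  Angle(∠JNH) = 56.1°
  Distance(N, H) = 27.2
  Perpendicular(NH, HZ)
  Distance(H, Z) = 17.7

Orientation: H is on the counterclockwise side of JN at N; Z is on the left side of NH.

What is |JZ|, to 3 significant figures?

13.1

J is at the origin; JN runs at 33.3° with length 26.8, so N = 26.8·(cos 33.3°, sin 33.3°) = (22.4, 14.7). ∠JNH = 56.1°, so NH runs at 33.3° + (180° − 56.1°) = 157° from the x-axis; with |NH| = 27.2, H = N + 27.2·(cos 157°, sin 157°) = (-2.68, 25.3). NH ⟂ HZ; with |HZ| = 17.7 on the left of NH, Z = H + 17.7·(-0.388, -0.922) = (-9.53, 8.94). Then |JZ| = |Z − J| = 13.1.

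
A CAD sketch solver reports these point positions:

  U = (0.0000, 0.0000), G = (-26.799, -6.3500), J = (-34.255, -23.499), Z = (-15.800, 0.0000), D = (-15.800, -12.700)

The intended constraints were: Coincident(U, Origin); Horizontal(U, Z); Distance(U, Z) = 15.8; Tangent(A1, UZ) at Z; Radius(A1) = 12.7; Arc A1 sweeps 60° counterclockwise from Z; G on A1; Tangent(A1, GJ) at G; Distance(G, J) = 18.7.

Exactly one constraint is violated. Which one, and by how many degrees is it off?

Tangent(A1, GJ) at G — off by 6.50°.

U = (0.00, 0.00) ✓; U.y = 0.00, Z.y = 0.00 ✓; |UZ| = 15.80 ✓; ∠(DZ, ZU) = 90.00° ✓; |DZ| = 12.70 ✓; bearing(D→G) − bearing(D→Z) = 60.00° ✓; |DG| = 12.70 ✓; ∠(DG, GJ) = 83.50° ✗; |GJ| = 18.70 ✓.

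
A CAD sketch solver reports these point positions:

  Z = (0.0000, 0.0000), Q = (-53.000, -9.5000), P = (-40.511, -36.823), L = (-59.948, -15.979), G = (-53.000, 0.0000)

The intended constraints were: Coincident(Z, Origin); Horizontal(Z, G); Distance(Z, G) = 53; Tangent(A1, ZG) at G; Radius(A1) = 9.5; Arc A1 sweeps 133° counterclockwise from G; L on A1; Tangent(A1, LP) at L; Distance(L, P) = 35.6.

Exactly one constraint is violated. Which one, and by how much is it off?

Distance(L, P) = 35.6 — off by 7.10.

Z = (0.00, 0.00) ✓; Z.y = 0.00, G.y = 0.00 ✓; |ZG| = 53.00 ✓; ∠(QG, GZ) = 90.00° ✓; |QG| = 9.500 ✓; bearing(Q→L) − bearing(Q→G) = 133.0° ✓; |QL| = 9.500 ✓; ∠(QL, LP) = 90.00° ✓; |LP| = 28.50 ✗.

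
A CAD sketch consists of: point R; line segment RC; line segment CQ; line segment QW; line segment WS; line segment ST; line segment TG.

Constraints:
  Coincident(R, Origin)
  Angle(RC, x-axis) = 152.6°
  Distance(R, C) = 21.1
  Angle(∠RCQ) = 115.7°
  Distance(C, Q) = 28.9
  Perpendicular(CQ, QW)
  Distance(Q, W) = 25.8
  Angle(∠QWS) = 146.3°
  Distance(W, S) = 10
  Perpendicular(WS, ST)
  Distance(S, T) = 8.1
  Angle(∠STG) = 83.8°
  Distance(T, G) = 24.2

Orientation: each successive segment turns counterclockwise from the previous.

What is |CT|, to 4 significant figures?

33.97

R is at the origin; RC runs at 152.6° with length 21.1, so C = (-18.73, 9.710). ∠RCQ = 115.7° gives CQ at -143.1° from the x-axis; with |CQ| = 28.9, Q = (-41.84, -7.642). CQ ⟂ QW, so QW runs at -53.10°; with |QW| = 25.8, W = (-26.35, -28.27). ∠QWS = 146.3° gives WS at -19.40° from the x-axis; with |WS| = 10.0, S = (-16.92, -31.60). The perpendicularity gives ST at right angles to WS, so ST runs at 70.60°; with |ST| = 8.1, T = (-14.23, -23.96). Then |CT| = |T − C| = 33.97.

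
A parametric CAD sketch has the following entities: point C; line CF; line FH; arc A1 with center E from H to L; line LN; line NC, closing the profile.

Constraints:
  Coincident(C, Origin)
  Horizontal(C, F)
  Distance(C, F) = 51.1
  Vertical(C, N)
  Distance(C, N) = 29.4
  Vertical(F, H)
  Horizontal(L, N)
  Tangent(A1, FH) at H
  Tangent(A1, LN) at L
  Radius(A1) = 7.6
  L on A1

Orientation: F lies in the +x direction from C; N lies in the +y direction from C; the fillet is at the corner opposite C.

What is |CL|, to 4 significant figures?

52.50

The virtual corner opposite C is at (51.10, 29.40). Since A1 is tangent to FH there, EH ⟂ FH and the tangent condition forces EL to be normal to LN, with radius 7.6, so the center E sits 7.6 in from both sides at E = (43.50, 21.80). That places the tangent points at H = (51.10, 21.80) on FH and L = (43.50, 29.40) on LN. Then |CL| = |L − C| = 52.50.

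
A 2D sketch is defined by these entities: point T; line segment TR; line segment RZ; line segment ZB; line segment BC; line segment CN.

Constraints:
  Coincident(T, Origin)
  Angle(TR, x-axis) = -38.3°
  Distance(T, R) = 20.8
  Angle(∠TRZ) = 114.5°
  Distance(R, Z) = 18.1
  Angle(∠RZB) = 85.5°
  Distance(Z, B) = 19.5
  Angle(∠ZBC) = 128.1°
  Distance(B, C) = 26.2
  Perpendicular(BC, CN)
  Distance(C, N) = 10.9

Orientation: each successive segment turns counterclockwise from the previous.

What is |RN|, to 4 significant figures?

27.30

T is at the origin; TR runs at -38.3° with length 20.8, so R = (16.32, -12.89). ∠TRZ = 114.5° gives RZ at 27.20° from the x-axis; with |RZ| = 18.1, Z = (32.42, -4.618). ∠RZB = 85.5° gives ZB at 121.7° from the x-axis; with |ZB| = 19.5, B = (22.18, 11.97). ∠ZBC = 128.1° gives BC at 173.6° from the x-axis; with |BC| = 26.2, C = (-3.862, 14.89). BC ⟂ CN, so CN runs at -96.40°; with |CN| = 10.9, N = (-5.077, 4.061). Then |RN| = |N − R| = 27.30.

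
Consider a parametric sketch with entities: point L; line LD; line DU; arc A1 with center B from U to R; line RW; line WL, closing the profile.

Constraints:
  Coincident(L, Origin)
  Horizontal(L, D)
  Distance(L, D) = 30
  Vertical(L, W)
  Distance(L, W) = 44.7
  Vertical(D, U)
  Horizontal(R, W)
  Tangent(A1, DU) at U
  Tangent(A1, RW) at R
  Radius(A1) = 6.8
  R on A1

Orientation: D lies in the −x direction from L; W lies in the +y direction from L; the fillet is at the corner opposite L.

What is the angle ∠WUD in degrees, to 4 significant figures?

102.8°

The virtual corner opposite L is at (-30.00, 44.70). The tangent condition forces BU to be normal to DU and A1 meets RW tangentially, so BR is at right angles to RW, with radius 6.8, so the center B sits 6.8 in from both sides at B = (-23.20, 37.90). That places the tangent points at U = (-30.00, 37.90) on DU and R = (-23.20, 44.70) on RW. Then cos ∠WUD = UW·UD / (|UW||UD|), giving 102.8°.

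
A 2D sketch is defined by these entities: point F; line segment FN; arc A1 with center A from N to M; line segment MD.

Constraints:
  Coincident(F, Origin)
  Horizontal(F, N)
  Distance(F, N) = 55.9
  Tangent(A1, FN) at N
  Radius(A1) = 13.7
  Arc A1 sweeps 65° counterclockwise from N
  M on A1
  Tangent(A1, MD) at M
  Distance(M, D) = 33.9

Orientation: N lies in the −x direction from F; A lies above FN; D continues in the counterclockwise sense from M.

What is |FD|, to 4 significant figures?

48.40

F is at the origin; FN is horizontal with |FN| = 55.9 and N on the −x side, so N = (-55.90, 0.000). Tangency of A1 to FN means the radius AN is perpendicular to FN, so A = N + (0, 13.7) = (-55.90, 13.70). On A1, N sits at bearing -90° from A; a 65° counterclockwise sweep puts M at bearing -25°, so M = A + 13.7·(cos -25°, sin -25°) = (-43.48, 7.910). Tangency of A1 to MD means the radius AM is perpendicular to MD, so MD runs along (−sin -25°, cos -25°); with |MD| = 33.9, D = (-29.16, 38.63). Then |FD| = |D − F| = 48.40.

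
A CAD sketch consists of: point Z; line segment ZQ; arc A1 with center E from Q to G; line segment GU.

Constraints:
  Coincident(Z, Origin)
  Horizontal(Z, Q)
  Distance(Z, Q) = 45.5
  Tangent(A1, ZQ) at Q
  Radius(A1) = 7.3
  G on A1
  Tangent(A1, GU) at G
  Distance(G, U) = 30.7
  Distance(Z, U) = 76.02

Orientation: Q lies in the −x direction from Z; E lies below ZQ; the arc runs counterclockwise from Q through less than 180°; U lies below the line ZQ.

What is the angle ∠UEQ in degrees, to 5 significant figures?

122.98°

Checks: |EG| = 7.300 ✓; ∠(EG, GU) = 90.00° ✓; |GU| = 30.70 ✓; |ZU| = 76.02 ✓.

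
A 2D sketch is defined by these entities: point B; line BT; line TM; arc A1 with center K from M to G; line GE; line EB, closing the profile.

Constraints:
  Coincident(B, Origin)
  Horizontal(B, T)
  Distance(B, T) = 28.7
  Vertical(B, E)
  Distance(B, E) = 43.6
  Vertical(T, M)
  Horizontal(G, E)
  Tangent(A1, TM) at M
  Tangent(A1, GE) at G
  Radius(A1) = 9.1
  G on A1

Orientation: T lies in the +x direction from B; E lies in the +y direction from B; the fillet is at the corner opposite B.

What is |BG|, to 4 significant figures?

47.80

The virtual corner opposite B is at (28.70, 43.60). Tangency of A1 to TM means the radius KM is perpendicular to TM and since A1 is tangent to GE there, KG ⟂ GE, with radius 9.1, so the center K sits 9.1 in from both sides at K = (19.60, 34.50). That places the tangent points at M = (28.70, 34.50) on TM and G = (19.60, 43.60) on GE. Then |BG| = |G − B| = 47.80.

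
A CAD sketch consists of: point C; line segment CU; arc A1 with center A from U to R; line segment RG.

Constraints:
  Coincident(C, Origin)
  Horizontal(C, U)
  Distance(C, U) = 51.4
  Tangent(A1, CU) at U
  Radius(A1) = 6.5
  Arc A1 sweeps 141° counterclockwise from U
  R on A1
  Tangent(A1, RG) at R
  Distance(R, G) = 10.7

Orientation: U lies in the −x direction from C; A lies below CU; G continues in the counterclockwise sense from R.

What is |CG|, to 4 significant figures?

50.59

On A1, U sits at bearing 90° from A; a 141° counterclockwise sweep puts R at bearing 231°, so R = A + 6.5·(cos 231°, sin 231°) = (-55.49, -11.55). The tangent condition forces AR to be normal to RG, so RG runs along (−sin 231°, cos 231°); with |RG| = 10.7, G = (-47.18, -18.29). Then |CG| = |G − C| = 50.59.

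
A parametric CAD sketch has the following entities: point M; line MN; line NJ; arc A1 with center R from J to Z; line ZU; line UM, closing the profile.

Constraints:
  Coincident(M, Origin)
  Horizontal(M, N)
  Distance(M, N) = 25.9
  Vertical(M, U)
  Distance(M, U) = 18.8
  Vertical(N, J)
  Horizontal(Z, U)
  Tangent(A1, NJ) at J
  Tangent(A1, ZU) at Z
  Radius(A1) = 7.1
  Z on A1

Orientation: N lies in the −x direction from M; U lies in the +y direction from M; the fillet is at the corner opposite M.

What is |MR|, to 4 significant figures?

22.14

MU is vertical with |MU| = 18.8 and U on the +y side, so U = (0.000, 18.80). The virtual corner opposite M is at (-25.90, 18.80). The tangent condition forces RJ to be normal to NJ and A1 meets ZU tangentially, so RZ is at right angles to ZU, with radius 7.1, so the center R sits 7.1 in from both sides at R = (-18.80, 11.70). Then |MR| = |R − M| = 22.14.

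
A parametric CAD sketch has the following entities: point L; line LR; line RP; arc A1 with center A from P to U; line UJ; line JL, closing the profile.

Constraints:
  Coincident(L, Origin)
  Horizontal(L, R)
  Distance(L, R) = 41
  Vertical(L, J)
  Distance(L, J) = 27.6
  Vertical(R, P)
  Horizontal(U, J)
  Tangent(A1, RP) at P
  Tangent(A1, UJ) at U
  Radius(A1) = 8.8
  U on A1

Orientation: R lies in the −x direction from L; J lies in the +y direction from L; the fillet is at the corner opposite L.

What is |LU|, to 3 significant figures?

42.4

L is at the origin; L and R share the same y with |LR| = 41.0 and R on the −x side, so R = (-41.0, 0.00). LJ is vertical with |LJ| = 27.6 and J on the +y side, so J = (0.00, 27.6). The virtual corner opposite L is at (-41.0, 27.6). Tangency of A1 to RP means the radius AP is perpendicular to RP and since A1 is tangent to UJ there, AU ⟂ UJ, with radius 8.8, so the center A sits 8.8 in from both sides at A = (-32.2, 18.8). That places the tangent points at P = (-41.0, 18.8) on RP and U = (-32.2, 27.6) on UJ. Then |LU| = |U − L| = 42.4.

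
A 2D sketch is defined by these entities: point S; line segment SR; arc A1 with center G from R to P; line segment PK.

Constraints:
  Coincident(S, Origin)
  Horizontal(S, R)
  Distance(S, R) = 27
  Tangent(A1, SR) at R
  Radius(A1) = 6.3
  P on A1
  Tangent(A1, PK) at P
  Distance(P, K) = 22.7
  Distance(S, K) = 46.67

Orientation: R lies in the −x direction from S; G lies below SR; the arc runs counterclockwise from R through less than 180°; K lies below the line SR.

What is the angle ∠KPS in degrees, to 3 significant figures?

111°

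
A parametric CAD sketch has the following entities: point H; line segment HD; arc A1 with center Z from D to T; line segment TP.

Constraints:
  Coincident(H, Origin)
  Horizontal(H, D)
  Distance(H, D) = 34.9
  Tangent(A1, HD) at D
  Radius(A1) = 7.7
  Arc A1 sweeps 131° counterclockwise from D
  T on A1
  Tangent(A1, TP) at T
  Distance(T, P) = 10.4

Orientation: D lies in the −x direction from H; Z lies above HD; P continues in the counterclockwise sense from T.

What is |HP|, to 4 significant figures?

41.40

H is at the origin; H and D share the same y with |HD| = 34.9 and D on the −x side, so D = (-34.90, 0.000). A1 meets HD tangentially, so ZD is at right angles to HD, so Z = D + (0, 7.7) = (-34.90, 7.700). On A1, D sits at bearing -90° from Z; a 131° counterclockwise sweep puts T at bearing 41°, so T = Z + 7.7·(cos 41°, sin 41°) = (-29.09, 12.75). Since A1 is tangent to TP there, ZT ⟂ TP, so TP runs along (−sin 41°, cos 41°); with |TP| = 10.4, P = (-35.91, 20.60). Then |HP| = |P − H| = 41.40.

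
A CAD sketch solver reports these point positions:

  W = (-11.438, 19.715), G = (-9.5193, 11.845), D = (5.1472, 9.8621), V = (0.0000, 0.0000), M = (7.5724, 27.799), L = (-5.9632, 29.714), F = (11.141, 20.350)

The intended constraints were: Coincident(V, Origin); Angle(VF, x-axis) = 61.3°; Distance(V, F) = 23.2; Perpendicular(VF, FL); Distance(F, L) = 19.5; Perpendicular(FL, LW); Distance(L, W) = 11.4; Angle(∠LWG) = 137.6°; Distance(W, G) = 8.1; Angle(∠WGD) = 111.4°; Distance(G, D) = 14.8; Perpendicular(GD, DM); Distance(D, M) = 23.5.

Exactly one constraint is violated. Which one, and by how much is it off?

Distance(D, M) = 23.5 — off by 5.40.

V = (0.00, 0.00) ✓; VF at 61.30° ✓; |VF| = 23.20 ✓; ∠(VF, FL) = 90.00° ✓; |FL| = 19.50 ✓; ∠(FL, LW) = 90.00° ✓; |LW| = 11.40 ✓; ∠LWG = 137.6° ✓; |WG| = 8.101 ✓; ∠WGD = 111.4° ✓; |GD| = 14.80 ✓; ∠(GD, DM) = 90.00° ✓; |DM| = 18.10 ✗.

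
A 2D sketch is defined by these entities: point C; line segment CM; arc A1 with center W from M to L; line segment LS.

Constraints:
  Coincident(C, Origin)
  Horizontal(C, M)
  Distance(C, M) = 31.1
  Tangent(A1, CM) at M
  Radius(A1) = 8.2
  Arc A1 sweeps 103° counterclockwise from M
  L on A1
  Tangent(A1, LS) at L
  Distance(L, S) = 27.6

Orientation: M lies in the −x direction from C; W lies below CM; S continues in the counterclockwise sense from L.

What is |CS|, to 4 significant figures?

49.45

On A1, M sits at bearing 90° from W; a 103° counterclockwise sweep puts L at bearing 193°, so L = W + 8.2·(cos 193°, sin 193°) = (-39.09, -10.04). Tangency of A1 to LS means the radius WL is perpendicular to LS, so LS runs along (−sin 193°, cos 193°); with |LS| = 27.6, S = (-32.88, -36.94). Then |CS| = |S − C| = 49.45.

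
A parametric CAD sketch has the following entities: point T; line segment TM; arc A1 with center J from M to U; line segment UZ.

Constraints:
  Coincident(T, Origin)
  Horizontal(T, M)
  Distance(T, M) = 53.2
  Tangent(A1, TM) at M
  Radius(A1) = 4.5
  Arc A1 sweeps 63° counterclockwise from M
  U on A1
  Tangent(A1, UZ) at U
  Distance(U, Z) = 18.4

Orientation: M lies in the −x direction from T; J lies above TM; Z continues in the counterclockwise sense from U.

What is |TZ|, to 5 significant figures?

44.978

T is at the origin; TM is horizontal with |TM| = 53.2 and M on the −x side, so M = (-53.200, 0.0000). Tangency of A1 to TM means the radius JM is perpendicular to TM, so J = M + (0, 4.5) = (-53.200, 4.5000). On A1, M sits at bearing -90° from J; a 63° counterclockwise sweep puts U at bearing -27°, so U = J + 4.5·(cos -27°, sin -27°) = (-49.190, 2.4570). A1 meets UZ tangentially, so JU is at right angles to UZ, so UZ runs along (−sin -27°, cos -27°); with |UZ| = 18.4, Z = (-40.837, 18.852). Then |TZ| = |Z − T| = 44.978.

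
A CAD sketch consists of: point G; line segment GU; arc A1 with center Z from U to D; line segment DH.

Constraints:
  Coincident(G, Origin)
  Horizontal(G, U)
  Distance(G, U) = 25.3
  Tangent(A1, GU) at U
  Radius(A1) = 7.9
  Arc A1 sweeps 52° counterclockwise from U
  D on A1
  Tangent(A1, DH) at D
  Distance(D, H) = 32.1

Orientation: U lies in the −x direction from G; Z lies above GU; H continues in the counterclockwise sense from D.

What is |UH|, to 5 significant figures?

38.445

On A1, U sits at bearing -90° from Z; a 52° counterclockwise sweep puts D at bearing -38°, so D = Z + 7.9·(cos -38°, sin -38°) = (-19.075, 3.0363). Tangency of A1 to DH means the radius ZD is perpendicular to DH, so DH runs along (−sin -38°, cos -38°); with |DH| = 32.1, H = (0.68802, 28.331). Then |UH| = |H − U| = 38.445.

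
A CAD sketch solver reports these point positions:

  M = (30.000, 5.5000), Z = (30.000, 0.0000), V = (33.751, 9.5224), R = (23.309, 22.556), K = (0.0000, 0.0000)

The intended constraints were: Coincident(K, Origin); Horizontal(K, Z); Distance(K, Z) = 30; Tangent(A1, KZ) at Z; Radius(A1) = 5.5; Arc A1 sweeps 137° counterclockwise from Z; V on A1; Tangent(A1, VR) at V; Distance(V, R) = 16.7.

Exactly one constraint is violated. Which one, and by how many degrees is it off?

Tangent(A1, VR) at V — off by 8.30°.

K = (0.00, 0.00) ✓; K.y = 0.00, Z.y = 0.00 ✓; |KZ| = 30.00 ✓; ∠(MZ, ZK) = 90.00° ✓; |MZ| = 5.500 ✓; bearing(M→V) − bearing(M→Z) = 137.0° ✓; |MV| = 5.500 ✓; ∠(MV, VR) = 98.30° ✗; |VR| = 16.70 ✓.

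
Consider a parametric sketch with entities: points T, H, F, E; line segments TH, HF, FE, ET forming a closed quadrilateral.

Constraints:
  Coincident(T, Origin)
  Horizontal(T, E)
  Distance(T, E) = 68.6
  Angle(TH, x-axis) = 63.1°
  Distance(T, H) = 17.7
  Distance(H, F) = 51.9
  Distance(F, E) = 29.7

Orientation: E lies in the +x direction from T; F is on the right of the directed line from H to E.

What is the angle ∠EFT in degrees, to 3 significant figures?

116°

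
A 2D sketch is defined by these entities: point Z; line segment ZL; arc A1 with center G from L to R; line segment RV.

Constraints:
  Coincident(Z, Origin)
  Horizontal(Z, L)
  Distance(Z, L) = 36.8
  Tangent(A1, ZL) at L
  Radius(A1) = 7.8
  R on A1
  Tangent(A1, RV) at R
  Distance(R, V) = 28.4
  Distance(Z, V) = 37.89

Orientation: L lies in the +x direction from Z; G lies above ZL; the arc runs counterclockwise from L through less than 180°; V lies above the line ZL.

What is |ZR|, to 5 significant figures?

44.039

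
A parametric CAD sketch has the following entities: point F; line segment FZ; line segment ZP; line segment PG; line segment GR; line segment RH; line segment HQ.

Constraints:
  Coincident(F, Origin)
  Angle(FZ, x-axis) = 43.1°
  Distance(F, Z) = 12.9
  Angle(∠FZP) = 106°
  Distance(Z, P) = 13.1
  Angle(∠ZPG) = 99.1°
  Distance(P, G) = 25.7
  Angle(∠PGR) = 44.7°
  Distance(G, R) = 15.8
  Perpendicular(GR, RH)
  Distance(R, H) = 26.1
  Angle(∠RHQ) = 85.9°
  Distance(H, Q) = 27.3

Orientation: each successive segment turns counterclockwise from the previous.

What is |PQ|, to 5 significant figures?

30.312

The perpendicularity gives RH at right angles to GR, so RH runs at 63.300°; with |RH| = 26.1, H = (4.8518, 28.752). ∠RHQ = 85.9° gives HQ at 157.40° from the x-axis; with |HQ| = 27.3, Q = (-20.352, 39.243). Then |PQ| = |Q − P| = 30.312.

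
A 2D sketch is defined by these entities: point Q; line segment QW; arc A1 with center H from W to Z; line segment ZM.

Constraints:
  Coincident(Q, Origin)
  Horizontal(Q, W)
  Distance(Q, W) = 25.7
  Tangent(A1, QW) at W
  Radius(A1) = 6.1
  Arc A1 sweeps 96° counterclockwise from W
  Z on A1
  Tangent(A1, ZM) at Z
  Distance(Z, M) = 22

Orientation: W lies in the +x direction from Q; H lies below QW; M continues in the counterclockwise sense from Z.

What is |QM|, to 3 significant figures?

36.1

Q is at the origin; QW is horizontal with |QW| = 25.7 and W on the +x side, so W = (25.7, 0.00). A1 meets QW tangentially, so HW is at right angles to QW, so H = W + (0, -6.1) = (25.7, -6.10). On A1, W sits at bearing 90° from H; a 96° counterclockwise sweep puts Z at bearing 186°, so Z = H + 6.1·(cos 186°, sin 186°) = (19.6, -6.74). Tangency of A1 to ZM means the radius HZ is perpendicular to ZM, so ZM runs along (−sin 186°, cos 186°); with |ZM| = 22.0, M = (21.9, -28.6). Then |QM| = |M − Q| = 36.1.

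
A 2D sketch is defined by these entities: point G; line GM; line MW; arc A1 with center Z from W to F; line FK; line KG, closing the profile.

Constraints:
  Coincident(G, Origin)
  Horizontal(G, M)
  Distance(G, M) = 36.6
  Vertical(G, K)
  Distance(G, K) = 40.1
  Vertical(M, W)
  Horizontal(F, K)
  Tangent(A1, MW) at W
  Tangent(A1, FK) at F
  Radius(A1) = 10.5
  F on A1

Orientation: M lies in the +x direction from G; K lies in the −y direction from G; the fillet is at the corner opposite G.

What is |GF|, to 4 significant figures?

47.85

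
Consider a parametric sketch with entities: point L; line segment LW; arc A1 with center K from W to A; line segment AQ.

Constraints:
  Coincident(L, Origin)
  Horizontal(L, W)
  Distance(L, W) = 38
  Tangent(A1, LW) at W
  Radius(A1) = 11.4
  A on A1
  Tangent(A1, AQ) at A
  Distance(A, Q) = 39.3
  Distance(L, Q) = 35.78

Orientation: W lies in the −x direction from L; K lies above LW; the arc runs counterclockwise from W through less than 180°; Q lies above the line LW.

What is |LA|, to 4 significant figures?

29.33

Checks: ∠(KW, WL) = 90.00° ✓; |KW| = 11.40 ✓; |KA| = 11.40 ✓; ∠(KA, AQ) = 90.00° ✓; |AQ| = 39.30 ✓; |LQ| = 35.78 ✓.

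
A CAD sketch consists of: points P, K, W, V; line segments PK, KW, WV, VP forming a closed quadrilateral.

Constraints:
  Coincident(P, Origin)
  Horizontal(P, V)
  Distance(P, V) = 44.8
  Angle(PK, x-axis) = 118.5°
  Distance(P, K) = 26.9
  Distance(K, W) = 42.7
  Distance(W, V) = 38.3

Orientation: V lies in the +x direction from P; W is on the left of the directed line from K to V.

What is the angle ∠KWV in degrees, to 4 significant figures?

100.4°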